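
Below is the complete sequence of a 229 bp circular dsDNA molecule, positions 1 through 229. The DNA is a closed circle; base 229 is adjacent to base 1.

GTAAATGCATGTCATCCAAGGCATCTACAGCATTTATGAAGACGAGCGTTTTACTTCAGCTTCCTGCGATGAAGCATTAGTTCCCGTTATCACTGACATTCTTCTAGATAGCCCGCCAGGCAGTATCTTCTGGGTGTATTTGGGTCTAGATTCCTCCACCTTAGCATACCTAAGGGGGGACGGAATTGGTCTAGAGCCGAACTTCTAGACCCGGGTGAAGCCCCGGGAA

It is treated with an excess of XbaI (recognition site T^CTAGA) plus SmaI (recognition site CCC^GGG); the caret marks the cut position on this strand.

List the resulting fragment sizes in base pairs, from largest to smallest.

108, 45, 42, 14, 12, 8 bp

XbaI sites (TCTAGA) start at positions 103, 145, 190, 204.
XbaI cuts after the first base of each site, so after positions 103, 145, 190, 204.
SmaI sites (CCCGGG) start at positions 210, 222.
SmaI cuts after base 3 of each site, so after positions 212, 224.
Combined cut positions: 103, 145, 190, 204, 212, 224.
Circular molecule, 6 cuts → 6 fragments:
  104–145 → 42 bp
  146–190 → 45 bp
  191–204 → 14 bp
  205–212 → 8 bp
  213–224 → 12 bp
  225–229 then 1–103 → 5 + 103 = 108 bp
Sorted largest to smallest: 108, 45, 42, 14, 12, 8 bp.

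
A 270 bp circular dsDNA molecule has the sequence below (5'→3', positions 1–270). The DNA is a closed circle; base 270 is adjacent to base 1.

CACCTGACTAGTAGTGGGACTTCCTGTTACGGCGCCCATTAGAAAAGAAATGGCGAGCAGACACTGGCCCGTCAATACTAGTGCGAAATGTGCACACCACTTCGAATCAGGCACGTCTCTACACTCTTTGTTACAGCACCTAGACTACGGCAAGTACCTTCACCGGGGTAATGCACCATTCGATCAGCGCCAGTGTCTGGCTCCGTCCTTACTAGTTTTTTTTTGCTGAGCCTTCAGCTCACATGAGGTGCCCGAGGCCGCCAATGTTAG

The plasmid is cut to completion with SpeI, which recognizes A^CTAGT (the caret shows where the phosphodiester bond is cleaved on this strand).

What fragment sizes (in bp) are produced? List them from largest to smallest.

134, 70, 66 bp

SpeI sites (ACTAGT) start at positions 7, 77, 211.
SpeI cuts after the first base of each site, so after positions 7, 77, 211.
Circular molecule, 3 cuts → 3 fragments:
  8–77 → 70 bp
  78–211 → 134 bp
  212–270 then 1–7 → 59 + 7 = 66 bp
Sorted largest to smallest: 134, 70, 66 bp.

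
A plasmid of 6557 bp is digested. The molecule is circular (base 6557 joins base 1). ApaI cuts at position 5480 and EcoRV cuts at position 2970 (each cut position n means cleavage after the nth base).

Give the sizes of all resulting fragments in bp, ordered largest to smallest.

Combined cut positions (sorted): 2970, 5480.
Circular molecule, 2 cuts → 2 fragments:
  5480 − 2970 = 2510 bp
  wrap: 6557 − 5480 + 2970 = 4047 bp
Sorted largest to smallest: 4047, 2510 bp.

4047, 2510 bp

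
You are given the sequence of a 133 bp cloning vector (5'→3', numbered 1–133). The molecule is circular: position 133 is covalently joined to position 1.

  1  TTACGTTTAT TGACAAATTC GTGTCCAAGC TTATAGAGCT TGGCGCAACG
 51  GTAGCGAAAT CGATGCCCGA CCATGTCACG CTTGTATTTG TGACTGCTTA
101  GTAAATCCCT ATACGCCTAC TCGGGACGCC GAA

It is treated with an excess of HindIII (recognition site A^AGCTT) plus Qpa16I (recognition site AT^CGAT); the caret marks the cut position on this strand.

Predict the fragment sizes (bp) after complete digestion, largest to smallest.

100, 33 bp

The HindIII site (AAGCTT) starts at position 27.
HindIII cuts after the first base of each site, so after position 27.
The Qpa16I site (ATCGAT) starts at position 59.
Qpa16I cuts after base 2 of each site, so after position 60.
Combined cut positions: 27, 60.
Circular molecule, 2 cuts → 2 fragments:
  28–60 → 33 bp
  61–133 then 1–27 → 73 + 27 = 100 bp
Sorted largest to smallest: 100, 33 bp.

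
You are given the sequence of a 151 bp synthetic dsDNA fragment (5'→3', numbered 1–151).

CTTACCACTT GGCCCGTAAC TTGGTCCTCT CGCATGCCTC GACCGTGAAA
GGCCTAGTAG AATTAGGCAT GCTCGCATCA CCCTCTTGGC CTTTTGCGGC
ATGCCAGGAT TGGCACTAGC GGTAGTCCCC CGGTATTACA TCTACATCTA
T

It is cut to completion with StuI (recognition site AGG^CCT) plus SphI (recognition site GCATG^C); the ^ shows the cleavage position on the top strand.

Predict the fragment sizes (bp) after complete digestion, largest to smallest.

48, 36, 32, 19, 16 bp

The StuI site (AGGCCT) starts at position 50.
StuI cuts after base 3 of each site, so after position 52.
SphI sites (GCATGC) start at positions 32, 67, 99.
SphI cuts after base 5 of each site (before the last base), so after positions 36, 71, 103.
Combined cut positions: 36, 52, 71, 103.
Linear molecule, 4 cuts → 5 fragments:
  1–36 → 36 bp
  37–52 → 16 bp
  53–71 → 19 bp
  72–103 → 32 bp
  104–151 → 48 bp
Sorted largest to smallest: 48, 36, 32, 19, 16 bp.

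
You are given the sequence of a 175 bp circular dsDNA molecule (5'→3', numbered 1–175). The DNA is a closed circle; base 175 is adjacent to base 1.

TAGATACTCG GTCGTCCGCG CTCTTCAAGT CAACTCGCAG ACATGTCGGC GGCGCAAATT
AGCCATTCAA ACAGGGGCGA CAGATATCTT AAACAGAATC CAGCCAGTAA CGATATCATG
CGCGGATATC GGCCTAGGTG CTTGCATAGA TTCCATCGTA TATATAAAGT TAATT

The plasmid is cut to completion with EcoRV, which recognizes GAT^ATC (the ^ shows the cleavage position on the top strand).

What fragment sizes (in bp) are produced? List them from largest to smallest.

EcoRV sites (GATATC) start at positions 83, 112, 125.
EcoRV cuts after base 3 of each site, so after positions 85, 114, 127.
Circular molecule, 3 cuts → 3 fragments:
  86–114 → 29 bp
  115–127 → 13 bp
  128–175 then 1–85 → 48 + 85 = 133 bp
Sorted largest to smallest: 133, 29, 13 bp.

133, 29, 13 bp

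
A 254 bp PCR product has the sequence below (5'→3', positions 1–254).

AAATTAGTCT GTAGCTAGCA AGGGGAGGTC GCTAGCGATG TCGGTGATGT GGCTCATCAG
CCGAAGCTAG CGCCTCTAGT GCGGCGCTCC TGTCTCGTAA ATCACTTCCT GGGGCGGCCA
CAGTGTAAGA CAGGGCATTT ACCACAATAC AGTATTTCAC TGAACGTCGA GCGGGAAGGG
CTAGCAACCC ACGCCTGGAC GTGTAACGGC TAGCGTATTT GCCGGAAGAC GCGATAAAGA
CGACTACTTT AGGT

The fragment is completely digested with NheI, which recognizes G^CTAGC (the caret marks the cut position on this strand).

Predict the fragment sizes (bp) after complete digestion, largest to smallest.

114, 45, 35, 29, 17, 14 bp

NheI sites (GCTAGC) start at positions 14, 31, 66, 180, 209.
NheI cuts after the first base of each site, so after positions 14, 31, 66, 180, 209.
Linear molecule, 5 cuts → 6 fragments:
  1–14 → 14 bp
  15–31 → 17 bp
  32–66 → 35 bp
  67–180 → 114 bp
  181–209 → 29 bp
  210–254 → 45 bp
Sorted largest to smallest: 114, 45, 35, 29, 17, 14 bp.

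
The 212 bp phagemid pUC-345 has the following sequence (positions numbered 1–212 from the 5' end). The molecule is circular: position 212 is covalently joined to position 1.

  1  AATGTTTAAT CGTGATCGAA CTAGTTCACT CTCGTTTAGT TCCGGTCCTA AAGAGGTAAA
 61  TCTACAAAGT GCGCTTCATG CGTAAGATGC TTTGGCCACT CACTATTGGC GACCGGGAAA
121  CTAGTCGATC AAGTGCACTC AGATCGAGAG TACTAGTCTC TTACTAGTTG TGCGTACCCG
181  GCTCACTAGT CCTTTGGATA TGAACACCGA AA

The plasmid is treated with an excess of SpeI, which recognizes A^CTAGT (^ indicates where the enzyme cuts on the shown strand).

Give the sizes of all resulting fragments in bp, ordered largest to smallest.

100, 47, 32, 22, 11 bp

SpeI sites (ACTAGT) start at positions 20, 120, 152, 163, 185.
SpeI cuts after the first base of each site, so after positions 20, 120, 152, 163, 185.
Circular molecule, 5 cuts → 5 fragments:
  21–120 → 100 bp
  121–152 → 32 bp
  153–163 → 11 bp
  164–185 → 22 bp
  186–212 then 1–20 → 27 + 20 = 47 bp
Sorted largest to smallest: 100, 47, 32, 22, 11 bp.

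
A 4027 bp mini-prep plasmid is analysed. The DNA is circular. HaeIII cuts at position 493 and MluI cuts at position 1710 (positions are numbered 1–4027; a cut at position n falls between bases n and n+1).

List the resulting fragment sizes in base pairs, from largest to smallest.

Combined cut positions (sorted): 493, 1710.
Circular molecule, 2 cuts → 2 fragments:
  1710 − 493 = 1217 bp
  wrap: 4027 − 1710 + 493 = 2810 bp
Sorted largest to smallest: 2810, 1217 bp.

2810, 1217 bp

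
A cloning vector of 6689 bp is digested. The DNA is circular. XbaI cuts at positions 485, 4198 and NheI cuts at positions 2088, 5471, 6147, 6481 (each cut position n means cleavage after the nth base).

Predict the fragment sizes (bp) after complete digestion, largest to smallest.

2110, 1603, 1273, 693, 676, 334 bp

Combined cut positions (sorted): 485, 2088, 4198, 5471, 6147, 6481.
Circular molecule, 6 cuts → 6 fragments:
  2088 − 485 = 1603 bp
  4198 − 2088 = 2110 bp
  5471 − 4198 = 1273 bp
  6147 − 5471 = 676 bp
  6481 − 6147 = 334 bp
  wrap: 6689 − 6481 + 485 = 693 bp
Sorted largest to smallest: 2110, 1603, 1273, 693, 676, 334 bp.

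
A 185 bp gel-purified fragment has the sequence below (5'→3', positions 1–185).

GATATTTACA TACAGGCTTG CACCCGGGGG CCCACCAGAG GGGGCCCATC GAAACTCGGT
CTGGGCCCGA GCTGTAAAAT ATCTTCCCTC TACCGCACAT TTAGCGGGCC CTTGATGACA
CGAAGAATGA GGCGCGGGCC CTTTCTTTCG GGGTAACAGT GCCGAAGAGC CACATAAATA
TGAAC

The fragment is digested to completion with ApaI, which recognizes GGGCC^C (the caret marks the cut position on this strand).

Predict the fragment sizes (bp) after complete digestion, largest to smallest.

ApaI sites (GGGCCC) start at positions 28, 42, 63, 106, 136.
ApaI cuts after base 5 of each site (before the last base), so after positions 32, 46, 67, 110, 140.
Linear molecule, 5 cuts → 6 fragments:
  1–32 → 32 bp
  33–46 → 14 bp
  47–67 → 21 bp
  68–110 → 43 bp
  111–140 → 30 bp
  141–185 → 45 bp
Sorted largest to smallest: 45, 43, 32, 30, 21, 14 bp.

45, 43, 32, 30, 21, 14 bp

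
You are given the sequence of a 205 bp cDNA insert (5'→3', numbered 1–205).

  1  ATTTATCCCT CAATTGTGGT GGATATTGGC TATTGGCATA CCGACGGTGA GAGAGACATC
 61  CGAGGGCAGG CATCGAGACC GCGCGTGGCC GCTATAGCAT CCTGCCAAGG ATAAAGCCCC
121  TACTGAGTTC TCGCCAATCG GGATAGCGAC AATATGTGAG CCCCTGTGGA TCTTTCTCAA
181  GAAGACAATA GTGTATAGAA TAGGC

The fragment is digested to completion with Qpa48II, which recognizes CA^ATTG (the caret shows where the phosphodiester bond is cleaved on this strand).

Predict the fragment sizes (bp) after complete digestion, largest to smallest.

The Qpa48II site (CAATTG) starts at position 11.
Qpa48II cuts after base 2 of each site, so after position 12.
Linear molecule, 1 cut → 2 fragments:
  1–12 → 12 bp
  13–205 → 193 bp
Sorted largest to smallest: 193, 12 bp.

193, 12 bp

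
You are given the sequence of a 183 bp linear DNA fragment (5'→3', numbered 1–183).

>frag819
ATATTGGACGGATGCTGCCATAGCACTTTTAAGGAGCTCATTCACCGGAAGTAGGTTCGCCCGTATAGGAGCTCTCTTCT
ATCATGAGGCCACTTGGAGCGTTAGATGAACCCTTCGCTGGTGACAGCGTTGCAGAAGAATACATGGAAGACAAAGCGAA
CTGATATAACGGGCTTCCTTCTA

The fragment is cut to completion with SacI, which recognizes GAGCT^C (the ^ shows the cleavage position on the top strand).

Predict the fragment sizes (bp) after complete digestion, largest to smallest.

SacI sites (GAGCTC) start at positions 34, 69.
SacI cuts after base 5 of each site (before the last base), so after positions 38, 73.
Linear molecule, 2 cuts → 3 fragments:
  1–38 → 38 bp
  39–73 → 35 bp
  74–183 → 110 bp
Sorted largest to smallest: 110, 38, 35 bp.

110, 38, 35 bp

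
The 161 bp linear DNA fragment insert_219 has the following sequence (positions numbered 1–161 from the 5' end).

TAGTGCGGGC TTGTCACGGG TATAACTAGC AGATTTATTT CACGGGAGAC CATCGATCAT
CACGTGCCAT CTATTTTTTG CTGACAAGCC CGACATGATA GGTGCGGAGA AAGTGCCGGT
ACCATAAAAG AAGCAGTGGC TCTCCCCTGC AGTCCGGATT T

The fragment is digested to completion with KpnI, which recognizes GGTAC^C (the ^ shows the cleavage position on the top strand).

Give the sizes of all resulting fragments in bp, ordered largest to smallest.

The KpnI site (GGTACC) starts at position 118.
KpnI cuts after base 5 of each site (before the last base), so after position 122.
Linear molecule, 1 cut → 2 fragments:
  1–122 → 122 bp
  123–161 → 39 bp
Sorted largest to smallest: 122, 39 bp.

122, 39 bp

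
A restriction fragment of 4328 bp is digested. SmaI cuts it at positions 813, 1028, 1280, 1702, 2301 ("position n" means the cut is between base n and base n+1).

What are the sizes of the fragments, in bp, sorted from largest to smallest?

Linear molecule, 5 cuts → 6 fragments:
  813 − 0 = 813 bp
  1028 − 813 = 215 bp
  1280 − 1028 = 252 bp
  1702 − 1280 = 422 bp
  2301 − 1702 = 599 bp
  4328 − 2301 = 2027 bp
Sorted largest to smallest: 2027, 813, 599, 422, 252, 215 bp.

2027, 813, 599, 422, 252, 215 bp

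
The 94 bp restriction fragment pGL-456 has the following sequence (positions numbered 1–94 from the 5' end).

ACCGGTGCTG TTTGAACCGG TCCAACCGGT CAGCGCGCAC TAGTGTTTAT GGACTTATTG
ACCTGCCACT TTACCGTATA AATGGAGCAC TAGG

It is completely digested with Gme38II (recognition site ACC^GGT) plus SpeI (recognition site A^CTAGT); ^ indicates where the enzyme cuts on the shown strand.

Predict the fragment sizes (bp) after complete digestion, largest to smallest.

Gme38II sites (ACCGGT) start at positions 1, 16, 25.
Gme38II cuts after base 3 of each site, so after positions 3, 18, 27.
The SpeI site (ACTAGT) starts at position 39.
SpeI cuts after the first base of each site, so after position 39.
Combined cut positions: 3, 18, 27, 39.
Linear molecule, 4 cuts → 5 fragments:
  1–3 → 3 bp
  4–18 → 15 bp
  19–27 → 9 bp
  28–39 → 12 bp
  40–94 → 55 bp
Sorted largest to smallest: 55, 15, 12, 9, 3 bp.

55, 15, 12, 9, 3 bp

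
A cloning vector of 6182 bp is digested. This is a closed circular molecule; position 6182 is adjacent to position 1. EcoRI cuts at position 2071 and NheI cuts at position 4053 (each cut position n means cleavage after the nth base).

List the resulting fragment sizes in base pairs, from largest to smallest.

Combined cut positions (sorted): 2071, 4053.
Circular molecule, 2 cuts → 2 fragments:
  4053 − 2071 = 1982 bp
  wrap: 6182 − 4053 + 2071 = 4200 bp
Sorted largest to smallest: 4200, 1982 bp.

4200, 1982 bp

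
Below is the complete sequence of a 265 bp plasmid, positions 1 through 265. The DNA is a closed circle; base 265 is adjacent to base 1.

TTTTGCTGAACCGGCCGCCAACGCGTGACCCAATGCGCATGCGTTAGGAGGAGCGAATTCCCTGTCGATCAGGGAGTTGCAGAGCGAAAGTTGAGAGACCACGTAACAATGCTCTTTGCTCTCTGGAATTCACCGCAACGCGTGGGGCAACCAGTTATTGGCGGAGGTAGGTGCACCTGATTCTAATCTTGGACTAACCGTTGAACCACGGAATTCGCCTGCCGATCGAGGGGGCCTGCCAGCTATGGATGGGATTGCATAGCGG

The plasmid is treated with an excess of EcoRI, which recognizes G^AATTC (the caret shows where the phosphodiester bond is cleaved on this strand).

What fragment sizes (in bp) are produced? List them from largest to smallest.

109, 85, 71 bp

EcoRI sites (GAATTC) start at positions 55, 126, 211.
EcoRI cuts after the first base of each site, so after positions 55, 126, 211.
Circular molecule, 3 cuts → 3 fragments:
  56–126 → 71 bp
  127–211 → 85 bp
  212–265 then 1–55 → 54 + 55 = 109 bp
Sorted largest to smallest: 109, 85, 71 bp.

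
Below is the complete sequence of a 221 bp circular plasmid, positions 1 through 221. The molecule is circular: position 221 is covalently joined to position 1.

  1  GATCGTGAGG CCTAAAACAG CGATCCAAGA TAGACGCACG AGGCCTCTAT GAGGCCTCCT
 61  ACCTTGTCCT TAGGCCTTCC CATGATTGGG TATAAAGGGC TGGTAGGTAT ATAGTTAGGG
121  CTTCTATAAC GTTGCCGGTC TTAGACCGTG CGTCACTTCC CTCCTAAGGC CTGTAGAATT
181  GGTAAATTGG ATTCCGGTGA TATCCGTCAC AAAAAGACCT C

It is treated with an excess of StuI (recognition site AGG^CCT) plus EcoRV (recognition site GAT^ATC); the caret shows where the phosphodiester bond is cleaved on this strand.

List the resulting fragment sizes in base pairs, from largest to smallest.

95, 33, 32, 30, 20, 11 bp

StuI sites (AGGCCT) start at positions 8, 41, 52, 72, 167.
StuI cuts after base 3 of each site, so after positions 10, 43, 54, 74, 169.
The EcoRV site (GATATC) starts at position 199.
EcoRV cuts after base 3 of each site, so after position 201.
Combined cut positions: 10, 43, 54, 74, 169, 201.
Circular molecule, 6 cuts → 6 fragments:
  11–43 → 33 bp
  44–54 → 11 bp
  55–74 → 20 bp
  75–169 → 95 bp
  170–201 → 32 bp
  202–221 then 1–10 → 20 + 10 = 30 bp
Sorted largest to smallest: 95, 33, 32, 30, 20, 11 bp.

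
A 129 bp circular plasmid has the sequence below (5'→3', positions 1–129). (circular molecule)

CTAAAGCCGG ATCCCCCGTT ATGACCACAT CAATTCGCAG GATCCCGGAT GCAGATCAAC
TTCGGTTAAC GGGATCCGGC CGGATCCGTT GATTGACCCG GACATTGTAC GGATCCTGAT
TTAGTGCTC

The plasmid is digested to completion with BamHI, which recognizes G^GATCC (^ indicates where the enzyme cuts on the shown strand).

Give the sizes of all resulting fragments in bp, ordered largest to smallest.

32, 31, 29, 27, 10 bp

BamHI sites (GGATCC) start at positions 9, 40, 72, 82, 111.
BamHI cuts after the first base of each site, so after positions 9, 40, 72, 82, 111.
Circular molecule, 5 cuts → 5 fragments:
  10–40 → 31 bp
  41–72 → 32 bp
  73–82 → 10 bp
  83–111 → 29 bp
  112–129 then 1–9 → 18 + 9 = 27 bp
Sorted largest to smallest: 32, 31, 29, 27, 10 bp.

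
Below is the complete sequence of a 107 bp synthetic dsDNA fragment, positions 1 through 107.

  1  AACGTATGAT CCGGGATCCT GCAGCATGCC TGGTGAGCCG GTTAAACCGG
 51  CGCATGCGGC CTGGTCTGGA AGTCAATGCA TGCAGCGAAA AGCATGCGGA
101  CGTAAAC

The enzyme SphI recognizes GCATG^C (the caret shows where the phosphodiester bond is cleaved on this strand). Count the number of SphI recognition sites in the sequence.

4

GCATGC occurs starting at positions 24, 52, 78, 92.
SphI cuts at 4 sites.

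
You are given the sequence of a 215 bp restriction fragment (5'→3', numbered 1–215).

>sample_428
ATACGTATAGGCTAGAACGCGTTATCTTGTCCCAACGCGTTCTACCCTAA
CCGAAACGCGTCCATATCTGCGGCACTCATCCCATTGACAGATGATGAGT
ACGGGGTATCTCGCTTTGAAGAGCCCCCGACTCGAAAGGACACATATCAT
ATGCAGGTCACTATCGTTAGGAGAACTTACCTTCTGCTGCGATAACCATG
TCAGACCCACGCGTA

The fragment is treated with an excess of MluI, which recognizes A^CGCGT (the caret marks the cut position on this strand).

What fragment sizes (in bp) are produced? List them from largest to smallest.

MluI sites (ACGCGT) start at positions 17, 35, 56, 209.
MluI cuts after the first base of each site, so after positions 17, 35, 56, 209.
Linear molecule, 4 cuts → 5 fragments:
  1–17 → 17 bp
  18–35 → 18 bp
  36–56 → 21 bp
  57–209 → 153 bp
  210–215 → 6 bp
Sorted largest to smallest: 153, 21, 18, 17, 6 bp.

153, 21, 18, 17, 6 bp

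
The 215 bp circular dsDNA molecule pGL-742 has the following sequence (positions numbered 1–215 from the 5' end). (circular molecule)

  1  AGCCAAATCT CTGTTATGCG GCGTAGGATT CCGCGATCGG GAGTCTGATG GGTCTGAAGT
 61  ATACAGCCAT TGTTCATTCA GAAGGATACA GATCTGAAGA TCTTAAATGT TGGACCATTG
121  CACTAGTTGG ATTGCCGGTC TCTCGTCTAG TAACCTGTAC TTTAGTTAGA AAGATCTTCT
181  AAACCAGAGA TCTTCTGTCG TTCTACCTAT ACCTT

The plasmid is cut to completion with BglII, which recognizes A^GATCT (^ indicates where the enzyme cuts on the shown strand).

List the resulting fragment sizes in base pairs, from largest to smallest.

BglII sites (AGATCT) start at positions 90, 98, 172, 188.
BglII cuts after the first base of each site, so after positions 90, 98, 172, 188.
Circular molecule, 4 cuts → 4 fragments:
  91–98 → 8 bp
  99–172 → 74 bp
  173–188 → 16 bp
  189–215 then 1–90 → 27 + 90 = 117 bp
Sorted largest to smallest: 117, 74, 16, 8 bp.

117, 74, 16, 8 bp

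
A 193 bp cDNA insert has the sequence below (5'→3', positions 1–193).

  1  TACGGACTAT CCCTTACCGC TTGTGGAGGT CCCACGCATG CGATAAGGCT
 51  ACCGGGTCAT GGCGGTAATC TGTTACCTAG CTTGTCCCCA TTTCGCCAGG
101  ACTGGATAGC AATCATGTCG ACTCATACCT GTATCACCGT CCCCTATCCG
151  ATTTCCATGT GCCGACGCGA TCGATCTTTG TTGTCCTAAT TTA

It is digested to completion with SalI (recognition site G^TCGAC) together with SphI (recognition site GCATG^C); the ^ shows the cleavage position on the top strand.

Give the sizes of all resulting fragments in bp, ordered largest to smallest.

77, 76, 40 bp

The SalI site (GTCGAC) starts at position 117.
SalI cuts after the first base of each site, so after position 117.
The SphI site (GCATGC) starts at position 36.
SphI cuts after base 5 of each site (before the last base), so after position 40.
Combined cut positions: 40, 117.
Linear molecule, 2 cuts → 3 fragments:
  1–40 → 40 bp
  41–117 → 77 bp
  118–193 → 76 bp
Sorted largest to smallest: 77, 76, 40 bp.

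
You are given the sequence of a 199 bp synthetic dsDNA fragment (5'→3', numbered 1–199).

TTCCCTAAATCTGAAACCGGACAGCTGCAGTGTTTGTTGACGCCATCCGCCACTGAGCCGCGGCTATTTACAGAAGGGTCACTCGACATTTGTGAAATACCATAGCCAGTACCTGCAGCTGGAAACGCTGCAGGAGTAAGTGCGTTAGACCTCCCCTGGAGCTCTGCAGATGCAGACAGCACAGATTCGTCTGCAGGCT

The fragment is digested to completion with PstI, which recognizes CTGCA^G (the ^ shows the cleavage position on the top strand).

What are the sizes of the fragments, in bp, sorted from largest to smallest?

PstI sites (CTGCAG) start at positions 25, 113, 128, 164, 191.
PstI cuts after base 5 of each site (before the last base), so after positions 29, 117, 132, 168, 195.
Linear molecule, 5 cuts → 6 fragments:
  1–29 → 29 bp
  30–117 → 88 bp
  118–132 → 15 bp
  133–168 → 36 bp
  169–195 → 27 bp
  196–199 → 4 bp
Sorted largest to smallest: 88, 36, 29, 27, 15, 4 bp.

88, 36, 29, 27, 15, 4 bp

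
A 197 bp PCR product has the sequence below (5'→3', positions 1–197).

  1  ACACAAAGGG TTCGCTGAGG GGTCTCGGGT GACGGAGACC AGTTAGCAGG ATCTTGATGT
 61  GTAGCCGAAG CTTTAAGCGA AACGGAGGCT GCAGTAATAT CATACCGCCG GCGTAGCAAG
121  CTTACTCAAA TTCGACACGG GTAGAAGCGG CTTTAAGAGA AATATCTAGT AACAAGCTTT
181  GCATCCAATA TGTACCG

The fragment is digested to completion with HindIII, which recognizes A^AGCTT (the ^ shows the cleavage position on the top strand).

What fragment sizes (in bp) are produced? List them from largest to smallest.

HindIII sites (AAGCTT) start at positions 68, 118, 174.
HindIII cuts after the first base of each site, so after positions 68, 118, 174.
Linear molecule, 3 cuts → 4 fragments:
  1–68 → 68 bp
  69–118 → 50 bp
  119–174 → 56 bp
  175–197 → 23 bp
Sorted largest to smallest: 68, 56, 50, 23 bp.

68, 56, 50, 23 bp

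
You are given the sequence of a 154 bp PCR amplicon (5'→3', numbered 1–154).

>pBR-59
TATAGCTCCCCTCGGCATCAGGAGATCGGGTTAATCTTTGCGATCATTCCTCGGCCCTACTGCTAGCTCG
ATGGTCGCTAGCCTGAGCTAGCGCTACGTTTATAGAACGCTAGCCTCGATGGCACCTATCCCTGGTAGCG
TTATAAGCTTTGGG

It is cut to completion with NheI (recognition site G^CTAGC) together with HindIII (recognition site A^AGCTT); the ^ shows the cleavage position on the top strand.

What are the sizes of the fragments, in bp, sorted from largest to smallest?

62, 36, 22, 15, 10, 9 bp

NheI sites (GCTAGC) start at positions 62, 77, 87, 109.
NheI cuts after the first base of each site, so after positions 62, 77, 87, 109.
The HindIII site (AAGCTT) starts at position 145.
HindIII cuts after the first base of each site, so after position 145.
Combined cut positions: 62, 77, 87, 109, 145.
Linear molecule, 5 cuts → 6 fragments:
  1–62 → 62 bp
  63–77 → 15 bp
  78–87 → 10 bp
  88–109 → 22 bp
  110–145 → 36 bp
  146–154 → 9 bp
Sorted largest to smallest: 62, 36, 22, 15, 10, 9 bp.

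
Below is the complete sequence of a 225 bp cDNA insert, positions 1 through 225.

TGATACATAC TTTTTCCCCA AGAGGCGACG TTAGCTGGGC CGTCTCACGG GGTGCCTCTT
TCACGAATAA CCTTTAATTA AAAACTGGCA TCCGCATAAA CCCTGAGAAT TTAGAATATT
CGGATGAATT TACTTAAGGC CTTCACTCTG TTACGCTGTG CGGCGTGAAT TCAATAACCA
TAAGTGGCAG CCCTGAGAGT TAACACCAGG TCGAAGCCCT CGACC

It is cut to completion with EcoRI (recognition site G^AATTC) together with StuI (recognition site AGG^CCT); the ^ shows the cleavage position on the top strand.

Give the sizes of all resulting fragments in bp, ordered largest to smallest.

The EcoRI site (GAATTC) starts at position 167.
EcoRI cuts after the first base of each site, so after position 167.
The StuI site (AGGCCT) starts at position 137.
StuI cuts after base 3 of each site, so after position 139.
Combined cut positions: 139, 167.
Linear molecule, 2 cuts → 3 fragments:
  1–139 → 139 bp
  140–167 → 28 bp
  168–225 → 58 bp
Sorted largest to smallest: 139, 58, 28 bp.

139, 58, 28 bp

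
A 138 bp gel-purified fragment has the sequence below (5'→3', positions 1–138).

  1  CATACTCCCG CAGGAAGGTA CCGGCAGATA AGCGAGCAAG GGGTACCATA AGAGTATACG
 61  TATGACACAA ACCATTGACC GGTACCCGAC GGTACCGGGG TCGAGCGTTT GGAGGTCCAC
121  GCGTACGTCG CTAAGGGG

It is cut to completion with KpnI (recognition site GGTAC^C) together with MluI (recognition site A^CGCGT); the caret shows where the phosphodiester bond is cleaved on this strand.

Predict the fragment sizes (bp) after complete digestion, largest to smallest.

KpnI sites (GGTACC) start at positions 17, 42, 81, 91.
KpnI cuts after base 5 of each site (before the last base), so after positions 21, 46, 85, 95.
The MluI site (ACGCGT) starts at position 119.
MluI cuts after the first base of each site, so after position 119.
Combined cut positions: 21, 46, 85, 95, 119.
Linear molecule, 5 cuts → 6 fragments:
  1–21 → 21 bp
  22–46 → 25 bp
  47–85 → 39 bp
  86–95 → 10 bp
  96–119 → 24 bp
  120–138 → 19 bp
Sorted largest to smallest: 39, 25, 24, 21, 19, 10 bp.

39, 25, 24, 21, 19, 10 bp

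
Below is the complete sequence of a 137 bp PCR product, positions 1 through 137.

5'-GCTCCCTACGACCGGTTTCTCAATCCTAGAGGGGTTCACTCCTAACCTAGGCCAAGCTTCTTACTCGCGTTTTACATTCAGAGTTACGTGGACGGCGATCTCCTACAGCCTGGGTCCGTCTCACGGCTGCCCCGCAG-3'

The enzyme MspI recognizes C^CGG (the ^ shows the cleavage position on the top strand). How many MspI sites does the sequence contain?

CCGG occurs starting at position 12.
MspI cuts at 1 site.

1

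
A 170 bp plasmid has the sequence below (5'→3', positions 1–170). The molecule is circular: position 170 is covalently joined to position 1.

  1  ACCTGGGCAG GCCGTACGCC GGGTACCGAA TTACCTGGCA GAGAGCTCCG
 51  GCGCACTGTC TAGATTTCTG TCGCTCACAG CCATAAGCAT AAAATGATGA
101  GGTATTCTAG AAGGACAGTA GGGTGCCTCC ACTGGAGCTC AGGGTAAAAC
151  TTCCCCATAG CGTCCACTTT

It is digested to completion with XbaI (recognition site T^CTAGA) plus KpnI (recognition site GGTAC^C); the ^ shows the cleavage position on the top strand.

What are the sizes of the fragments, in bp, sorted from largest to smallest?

XbaI sites (TCTAGA) start at positions 59, 106.
XbaI cuts after the first base of each site, so after positions 59, 106.
The KpnI site (GGTACC) starts at position 22.
KpnI cuts after base 5 of each site (before the last base), so after position 26.
Combined cut positions: 26, 59, 106.
Circular molecule, 3 cuts → 3 fragments:
  27–59 → 33 bp
  60–106 → 47 bp
  107–170 then 1–26 → 64 + 26 = 90 bp
Sorted largest to smallest: 90, 47, 33 bp.

90, 47, 33 bp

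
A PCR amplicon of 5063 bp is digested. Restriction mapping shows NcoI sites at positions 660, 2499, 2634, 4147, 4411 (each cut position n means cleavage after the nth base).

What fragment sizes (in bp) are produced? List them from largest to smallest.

1839, 1513, 660, 652, 264, 135 bp

Linear molecule, 5 cuts → 6 fragments:
  660 − 0 = 660 bp
  2499 − 660 = 1839 bp
  2634 − 2499 = 135 bp
  4147 − 2634 = 1513 bp
  4411 − 4147 = 264 bp
  5063 − 4411 = 652 bp
Sorted largest to smallest: 1839, 1513, 660, 652, 264, 135 bp.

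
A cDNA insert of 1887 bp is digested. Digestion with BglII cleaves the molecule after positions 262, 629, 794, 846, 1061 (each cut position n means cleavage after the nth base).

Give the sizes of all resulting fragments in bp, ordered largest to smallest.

Linear molecule, 5 cuts → 6 fragments:
  262 − 0 = 262 bp
  629 − 262 = 367 bp
  794 − 629 = 165 bp
  846 − 794 = 52 bp
  1061 − 846 = 215 bp
  1887 − 1061 = 826 bp
Sorted largest to smallest: 826, 367, 262, 215, 165, 52 bp.

826, 367, 262, 215, 165, 52 bp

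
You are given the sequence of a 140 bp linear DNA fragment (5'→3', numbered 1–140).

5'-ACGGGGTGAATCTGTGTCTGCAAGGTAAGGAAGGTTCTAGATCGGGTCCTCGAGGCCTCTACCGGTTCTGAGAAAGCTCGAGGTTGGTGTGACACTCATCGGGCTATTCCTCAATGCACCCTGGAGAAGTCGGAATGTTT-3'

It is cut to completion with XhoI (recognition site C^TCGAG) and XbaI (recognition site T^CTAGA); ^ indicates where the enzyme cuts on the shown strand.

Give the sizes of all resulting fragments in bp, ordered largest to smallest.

XhoI sites (CTCGAG) start at positions 49, 77.
XhoI cuts after the first base of each site, so after positions 49, 77.
The XbaI site (TCTAGA) starts at position 36.
XbaI cuts after the first base of each site, so after position 36.
Combined cut positions: 36, 49, 77.
Linear molecule, 3 cuts → 4 fragments:
  1–36 → 36 bp
  37–49 → 13 bp
  50–77 → 28 bp
  78–140 → 63 bp
Sorted largest to smallest: 63, 36, 28, 13 bp.

63, 36, 28, 13 bp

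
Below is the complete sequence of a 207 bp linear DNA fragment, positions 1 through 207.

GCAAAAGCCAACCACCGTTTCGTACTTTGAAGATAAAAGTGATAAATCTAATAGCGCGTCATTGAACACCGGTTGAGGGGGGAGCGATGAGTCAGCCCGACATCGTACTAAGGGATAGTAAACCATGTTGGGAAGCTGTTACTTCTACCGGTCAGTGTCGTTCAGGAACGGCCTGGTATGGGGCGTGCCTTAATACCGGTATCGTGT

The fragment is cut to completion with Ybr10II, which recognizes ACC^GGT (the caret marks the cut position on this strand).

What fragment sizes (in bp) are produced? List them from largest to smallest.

79, 70, 48, 10 bp

Ybr10II sites (ACCGGT) start at positions 68, 147, 195.
Ybr10II cuts after base 3 of each site, so after positions 70, 149, 197.
Linear molecule, 3 cuts → 4 fragments:
  1–70 → 70 bp
  71–149 → 79 bp
  150–197 → 48 bp
  198–207 → 10 bp
Sorted largest to smallest: 79, 70, 48, 10 bp.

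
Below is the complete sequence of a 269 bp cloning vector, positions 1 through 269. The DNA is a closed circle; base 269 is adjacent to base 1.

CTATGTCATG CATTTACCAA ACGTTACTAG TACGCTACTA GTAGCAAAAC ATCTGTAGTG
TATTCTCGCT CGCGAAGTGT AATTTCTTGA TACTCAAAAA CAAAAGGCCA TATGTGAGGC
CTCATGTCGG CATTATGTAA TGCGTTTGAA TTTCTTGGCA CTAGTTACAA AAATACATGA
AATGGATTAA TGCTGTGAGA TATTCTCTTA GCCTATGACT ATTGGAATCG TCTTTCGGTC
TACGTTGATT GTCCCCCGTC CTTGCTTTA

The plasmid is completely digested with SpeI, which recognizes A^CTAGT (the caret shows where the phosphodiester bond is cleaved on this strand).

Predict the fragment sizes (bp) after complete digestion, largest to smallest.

135, 123, 11 bp

SpeI sites (ACTAGT) start at positions 26, 37, 160.
SpeI cuts after the first base of each site, so after positions 26, 37, 160.
Circular molecule, 3 cuts → 3 fragments:
  27–37 → 11 bp
  38–160 → 123 bp
  161–269 then 1–26 → 109 + 26 = 135 bp
Sorted largest to smallest: 135, 123, 11 bp.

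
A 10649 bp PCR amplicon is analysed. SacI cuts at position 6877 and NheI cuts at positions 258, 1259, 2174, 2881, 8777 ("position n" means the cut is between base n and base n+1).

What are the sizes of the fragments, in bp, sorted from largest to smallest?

Combined cut positions (sorted): 258, 1259, 2174, 2881, 6877, 8777.
Linear molecule, 6 cuts → 7 fragments:
  258 − 0 = 258 bp
  1259 − 258 = 1001 bp
  2174 − 1259 = 915 bp
  2881 − 2174 = 707 bp
  6877 − 2881 = 3996 bp
  8777 − 6877 = 1900 bp
  10649 − 8777 = 1872 bp
Sorted largest to smallest: 3996, 1900, 1872, 1001, 915, 707, 258 bp.

3996, 1900, 1872, 1001, 915, 707, 258 bp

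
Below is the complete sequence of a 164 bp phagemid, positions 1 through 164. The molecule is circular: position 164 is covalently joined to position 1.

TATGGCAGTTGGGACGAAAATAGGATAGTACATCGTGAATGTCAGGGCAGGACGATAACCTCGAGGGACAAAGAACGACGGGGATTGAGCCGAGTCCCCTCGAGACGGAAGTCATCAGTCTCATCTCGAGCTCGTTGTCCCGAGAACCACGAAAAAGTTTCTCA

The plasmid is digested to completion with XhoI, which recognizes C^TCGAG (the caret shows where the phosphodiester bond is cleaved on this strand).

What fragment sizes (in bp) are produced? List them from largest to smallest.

XhoI sites (CTCGAG) start at positions 60, 99, 125.
XhoI cuts after the first base of each site, so after positions 60, 99, 125.
Circular molecule, 3 cuts → 3 fragments:
  61–99 → 39 bp
  100–125 → 26 bp
  126–164 then 1–60 → 39 + 60 = 99 bp
Sorted largest to smallest: 99, 39, 26 bp.

99, 39, 26 bp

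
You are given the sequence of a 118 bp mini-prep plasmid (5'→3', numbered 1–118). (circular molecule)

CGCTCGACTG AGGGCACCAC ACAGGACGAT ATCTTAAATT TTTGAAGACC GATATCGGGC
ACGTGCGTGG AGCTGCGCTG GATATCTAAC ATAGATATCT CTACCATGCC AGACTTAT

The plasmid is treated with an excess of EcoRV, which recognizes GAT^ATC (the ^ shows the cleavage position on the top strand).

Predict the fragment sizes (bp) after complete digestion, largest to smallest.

EcoRV sites (GATATC) start at positions 28, 51, 81, 94.
EcoRV cuts after base 3 of each site, so after positions 30, 53, 83, 96.
Circular molecule, 4 cuts → 4 fragments:
  31–53 → 23 bp
  54–83 → 30 bp
  84–96 → 13 bp
  97–118 then 1–30 → 22 + 30 = 52 bp
Sorted largest to smallest: 52, 30, 23, 13 bp.

52, 30, 23, 13 bp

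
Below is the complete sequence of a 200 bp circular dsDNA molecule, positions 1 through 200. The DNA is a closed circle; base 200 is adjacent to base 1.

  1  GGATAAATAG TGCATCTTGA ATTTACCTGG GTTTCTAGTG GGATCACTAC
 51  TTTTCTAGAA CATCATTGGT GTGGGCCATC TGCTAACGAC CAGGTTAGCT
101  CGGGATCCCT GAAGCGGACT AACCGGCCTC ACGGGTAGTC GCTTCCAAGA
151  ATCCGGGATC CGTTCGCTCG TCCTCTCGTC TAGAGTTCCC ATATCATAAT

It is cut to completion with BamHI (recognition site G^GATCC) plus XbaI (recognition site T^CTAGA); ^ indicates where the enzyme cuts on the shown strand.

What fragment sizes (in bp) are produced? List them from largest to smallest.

BamHI sites (GGATCC) start at positions 103, 156.
BamHI cuts after the first base of each site, so after positions 103, 156.
XbaI sites (TCTAGA) start at positions 54, 179.
XbaI cuts after the first base of each site, so after positions 54, 179.
Combined cut positions: 54, 103, 156, 179.
Circular molecule, 4 cuts → 4 fragments:
  55–103 → 49 bp
  104–156 → 53 bp
  157–179 → 23 bp
  180–200 then 1–54 → 21 + 54 = 75 bp
Sorted largest to smallest: 75, 53, 49, 23 bp.

75, 53, 49, 23 bp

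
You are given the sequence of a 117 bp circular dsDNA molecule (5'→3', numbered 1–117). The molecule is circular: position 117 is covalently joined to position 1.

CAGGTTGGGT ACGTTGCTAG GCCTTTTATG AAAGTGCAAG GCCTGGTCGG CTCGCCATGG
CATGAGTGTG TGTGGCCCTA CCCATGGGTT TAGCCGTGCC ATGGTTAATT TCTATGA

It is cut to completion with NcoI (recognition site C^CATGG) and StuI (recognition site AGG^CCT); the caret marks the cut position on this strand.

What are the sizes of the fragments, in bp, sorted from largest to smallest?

NcoI sites (CCATGG) start at positions 55, 82, 99.
NcoI cuts after the first base of each site, so after positions 55, 82, 99.
StuI sites (AGGCCT) start at positions 19, 39.
StuI cuts after base 3 of each site, so after positions 21, 41.
Combined cut positions: 21, 41, 55, 82, 99.
Circular molecule, 5 cuts → 5 fragments:
  22–41 → 20 bp
  42–55 → 14 bp
  56–82 → 27 bp
  83–99 → 17 bp
  100–117 then 1–21 → 18 + 21 = 39 bp
Sorted largest to smallest: 39, 27, 20, 17, 14 bp.

39, 27, 20, 17, 14 bp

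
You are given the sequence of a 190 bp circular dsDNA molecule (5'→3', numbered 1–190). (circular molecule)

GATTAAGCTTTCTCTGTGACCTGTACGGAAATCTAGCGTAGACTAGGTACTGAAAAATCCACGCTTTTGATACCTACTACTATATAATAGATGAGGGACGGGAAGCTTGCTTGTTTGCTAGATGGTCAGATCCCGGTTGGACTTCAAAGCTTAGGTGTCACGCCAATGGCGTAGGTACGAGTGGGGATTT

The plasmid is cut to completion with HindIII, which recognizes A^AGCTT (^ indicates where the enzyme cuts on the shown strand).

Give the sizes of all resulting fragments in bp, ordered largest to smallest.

98, 48, 44 bp

HindIII sites (AAGCTT) start at positions 5, 103, 147.
HindIII cuts after the first base of each site, so after positions 5, 103, 147.
Circular molecule, 3 cuts → 3 fragments:
  6–103 → 98 bp
  104–147 → 44 bp
  148–190 then 1–5 → 43 + 5 = 48 bp
Sorted largest to smallest: 98, 48, 44 bp.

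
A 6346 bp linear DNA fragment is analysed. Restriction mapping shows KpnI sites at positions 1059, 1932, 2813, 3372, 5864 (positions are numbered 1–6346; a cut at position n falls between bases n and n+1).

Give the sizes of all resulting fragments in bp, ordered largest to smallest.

2492, 1059, 881, 873, 559, 482 bp

Linear molecule, 5 cuts → 6 fragments:
  1059 − 0 = 1059 bp
  1932 − 1059 = 873 bp
  2813 − 1932 = 881 bp
  3372 − 2813 = 559 bp
  5864 − 3372 = 2492 bp
  6346 − 5864 = 482 bp
Sorted largest to smallest: 2492, 1059, 881, 873, 559, 482 bp.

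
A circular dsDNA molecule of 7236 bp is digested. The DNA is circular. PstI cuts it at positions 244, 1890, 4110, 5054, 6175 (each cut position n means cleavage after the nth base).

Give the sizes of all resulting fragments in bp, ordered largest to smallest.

2220, 1646, 1305, 1121, 944 bp

Circular molecule, 5 cuts → 5 fragments:
  1890 − 244 = 1646 bp
  4110 − 1890 = 2220 bp
  5054 − 4110 = 944 bp
  6175 − 5054 = 1121 bp
  wrap: 7236 − 6175 + 244 = 1305 bp
Sorted largest to smallest: 2220, 1646, 1305, 1121, 944 bp.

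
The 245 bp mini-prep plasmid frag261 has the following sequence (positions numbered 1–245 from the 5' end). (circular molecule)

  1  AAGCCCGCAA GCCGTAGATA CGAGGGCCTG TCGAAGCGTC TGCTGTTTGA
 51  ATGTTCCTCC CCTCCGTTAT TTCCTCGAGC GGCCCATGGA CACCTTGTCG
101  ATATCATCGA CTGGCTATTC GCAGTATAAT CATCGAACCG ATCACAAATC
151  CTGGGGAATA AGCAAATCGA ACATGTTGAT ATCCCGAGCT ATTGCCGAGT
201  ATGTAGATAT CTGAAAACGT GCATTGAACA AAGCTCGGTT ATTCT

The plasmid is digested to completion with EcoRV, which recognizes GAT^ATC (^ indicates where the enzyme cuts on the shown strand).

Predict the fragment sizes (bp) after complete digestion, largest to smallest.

139, 78, 28 bp

EcoRV sites (GATATC) start at positions 100, 178, 206.
EcoRV cuts after base 3 of each site, so after positions 102, 180, 208.
Circular molecule, 3 cuts → 3 fragments:
  103–180 → 78 bp
  181–208 → 28 bp
  209–245 then 1–102 → 37 + 102 = 139 bp
Sorted largest to smallest: 139, 78, 28 bp.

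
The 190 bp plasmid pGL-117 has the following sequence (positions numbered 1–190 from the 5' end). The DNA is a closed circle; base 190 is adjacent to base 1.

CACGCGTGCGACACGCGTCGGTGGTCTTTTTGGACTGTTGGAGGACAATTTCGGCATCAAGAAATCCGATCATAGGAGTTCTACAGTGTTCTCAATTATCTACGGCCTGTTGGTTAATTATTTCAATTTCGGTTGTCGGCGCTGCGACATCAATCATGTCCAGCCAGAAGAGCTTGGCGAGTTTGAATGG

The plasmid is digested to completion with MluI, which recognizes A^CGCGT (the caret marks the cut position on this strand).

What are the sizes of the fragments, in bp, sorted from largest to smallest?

MluI sites (ACGCGT) start at positions 2, 13.
MluI cuts after the first base of each site, so after positions 2, 13.
Circular molecule, 2 cuts → 2 fragments:
  3–13 → 11 bp
  14–190 then 1–2 → 177 + 2 = 179 bp
Sorted largest to smallest: 179, 11 bp.

179, 11 bp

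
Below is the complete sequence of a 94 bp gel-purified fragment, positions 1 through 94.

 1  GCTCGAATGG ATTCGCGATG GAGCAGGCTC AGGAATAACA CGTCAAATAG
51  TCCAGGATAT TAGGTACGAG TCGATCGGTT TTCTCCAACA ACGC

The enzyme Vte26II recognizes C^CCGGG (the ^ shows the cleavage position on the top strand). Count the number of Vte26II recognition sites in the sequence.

No occurrence of CCCGGG is present in the sequence.
Vte26II does not cut: 0 sites.

0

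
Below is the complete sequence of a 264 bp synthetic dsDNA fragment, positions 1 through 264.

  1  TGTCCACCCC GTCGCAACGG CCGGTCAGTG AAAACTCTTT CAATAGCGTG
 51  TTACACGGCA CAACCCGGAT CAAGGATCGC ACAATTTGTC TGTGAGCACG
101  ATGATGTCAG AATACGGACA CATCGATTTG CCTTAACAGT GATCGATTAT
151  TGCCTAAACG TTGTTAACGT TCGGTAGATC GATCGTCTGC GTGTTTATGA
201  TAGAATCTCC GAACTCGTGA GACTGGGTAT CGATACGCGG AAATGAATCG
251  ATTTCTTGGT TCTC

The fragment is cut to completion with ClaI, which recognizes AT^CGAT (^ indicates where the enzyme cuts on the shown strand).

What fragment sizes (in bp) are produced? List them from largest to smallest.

123, 51, 36, 20, 18, 16 bp

ClaI sites (ATCGAT) start at positions 122, 142, 178, 229, 247.
ClaI cuts after base 2 of each site, so after positions 123, 143, 179, 230, 248.
Linear molecule, 5 cuts → 6 fragments:
  1–123 → 123 bp
  124–143 → 20 bp
  144–179 → 36 bp
  180–230 → 51 bp
  231–248 → 18 bp
  249–264 → 16 bp
Sorted largest to smallest: 123, 51, 36, 20, 18, 16 bp.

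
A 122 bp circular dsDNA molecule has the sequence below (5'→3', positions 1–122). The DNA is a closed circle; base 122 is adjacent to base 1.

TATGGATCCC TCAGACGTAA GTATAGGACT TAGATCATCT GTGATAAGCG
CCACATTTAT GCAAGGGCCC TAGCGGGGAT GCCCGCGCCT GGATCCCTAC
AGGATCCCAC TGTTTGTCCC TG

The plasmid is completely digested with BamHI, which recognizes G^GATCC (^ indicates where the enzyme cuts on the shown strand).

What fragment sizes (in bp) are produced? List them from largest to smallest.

87, 24, 11 bp

BamHI sites (GGATCC) start at positions 4, 91, 102.
BamHI cuts after the first base of each site, so after positions 4, 91, 102.
Circular molecule, 3 cuts → 3 fragments:
  5–91 → 87 bp
  92–102 → 11 bp
  103–122 then 1–4 → 20 + 4 = 24 bp
Sorted largest to smallest: 87, 24, 11 bp.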